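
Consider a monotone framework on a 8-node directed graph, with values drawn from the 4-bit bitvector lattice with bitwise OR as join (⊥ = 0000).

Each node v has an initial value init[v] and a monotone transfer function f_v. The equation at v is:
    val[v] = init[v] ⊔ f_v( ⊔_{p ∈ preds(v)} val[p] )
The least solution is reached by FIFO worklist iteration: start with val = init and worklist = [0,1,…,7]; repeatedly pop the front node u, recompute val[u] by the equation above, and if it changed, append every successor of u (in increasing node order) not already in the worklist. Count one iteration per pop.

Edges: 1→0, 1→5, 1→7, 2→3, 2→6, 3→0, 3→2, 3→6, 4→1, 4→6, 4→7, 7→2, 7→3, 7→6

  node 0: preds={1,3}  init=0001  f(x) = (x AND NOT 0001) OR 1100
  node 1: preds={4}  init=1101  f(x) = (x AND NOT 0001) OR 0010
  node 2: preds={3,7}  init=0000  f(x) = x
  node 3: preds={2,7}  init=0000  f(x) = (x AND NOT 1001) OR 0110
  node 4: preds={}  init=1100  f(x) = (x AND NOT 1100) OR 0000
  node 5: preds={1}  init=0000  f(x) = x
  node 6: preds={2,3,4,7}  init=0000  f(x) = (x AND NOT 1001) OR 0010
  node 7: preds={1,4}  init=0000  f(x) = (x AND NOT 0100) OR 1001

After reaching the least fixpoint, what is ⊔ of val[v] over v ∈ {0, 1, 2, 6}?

1111

Worklist (12 pops):
  #1 pop 0: in=1101 → 1101 (was 0001); enqueue []
  #2 pop 1: in=1100 → 1111 (was 1101); enqueue [0]
  #3 pop 2: in=0000 → 0000 (no change)
  #4 pop 3: in=0000 → 0110 (was 0000); enqueue [2]
  #5 pop 4: in=0000 → 1100 (no change)
  #6 pop 5: in=1111 → 1111 (was 0000); enqueue []
  #7 pop 6: in=1110 → 0110 (was 0000); enqueue []
  #8 pop 7: in=1111 → 1011 (was 0000); enqueue [3,6]
  #9 pop 0: in=1111 → 1111 (was 1101); enqueue []
  #10 pop 2: in=1111 → 1111 (was 0000); enqueue []
  #11 pop 3: in=1111 → 0110 (no change)
  #12 pop 6: in=1111 → 0110 (no change)

Fixpoint:
  val[0] = 1111
  val[1] = 1111
  val[2] = 1111
  val[3] = 0110
  val[4] = 1100
  val[5] = 1111
  val[6] = 0110
  val[7] = 1011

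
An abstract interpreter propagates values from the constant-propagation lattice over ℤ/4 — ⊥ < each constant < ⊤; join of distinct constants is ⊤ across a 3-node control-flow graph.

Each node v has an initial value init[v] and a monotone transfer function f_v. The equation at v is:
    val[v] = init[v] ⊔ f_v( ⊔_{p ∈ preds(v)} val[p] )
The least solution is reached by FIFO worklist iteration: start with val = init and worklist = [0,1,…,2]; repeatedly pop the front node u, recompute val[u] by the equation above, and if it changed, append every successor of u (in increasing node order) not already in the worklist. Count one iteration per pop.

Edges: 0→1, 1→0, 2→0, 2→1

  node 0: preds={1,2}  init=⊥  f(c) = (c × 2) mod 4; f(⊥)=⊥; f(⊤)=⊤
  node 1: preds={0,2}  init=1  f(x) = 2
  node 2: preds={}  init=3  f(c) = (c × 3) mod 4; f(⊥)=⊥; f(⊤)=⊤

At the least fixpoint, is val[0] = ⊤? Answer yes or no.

Worklist (4 pops):
  #1 pop 0: in=⊤ → ⊤ (was ⊥); enqueue []
  #2 pop 1: in=⊤ → ⊤ (was 1); enqueue [0]
  #3 pop 2: in=⊥ → 3 (no change)
  #4 pop 0: in=⊤ → ⊤ (no change)

Fixpoint:
  val[0] = ⊤
  val[1] = ⊤
  val[2] = 3

yes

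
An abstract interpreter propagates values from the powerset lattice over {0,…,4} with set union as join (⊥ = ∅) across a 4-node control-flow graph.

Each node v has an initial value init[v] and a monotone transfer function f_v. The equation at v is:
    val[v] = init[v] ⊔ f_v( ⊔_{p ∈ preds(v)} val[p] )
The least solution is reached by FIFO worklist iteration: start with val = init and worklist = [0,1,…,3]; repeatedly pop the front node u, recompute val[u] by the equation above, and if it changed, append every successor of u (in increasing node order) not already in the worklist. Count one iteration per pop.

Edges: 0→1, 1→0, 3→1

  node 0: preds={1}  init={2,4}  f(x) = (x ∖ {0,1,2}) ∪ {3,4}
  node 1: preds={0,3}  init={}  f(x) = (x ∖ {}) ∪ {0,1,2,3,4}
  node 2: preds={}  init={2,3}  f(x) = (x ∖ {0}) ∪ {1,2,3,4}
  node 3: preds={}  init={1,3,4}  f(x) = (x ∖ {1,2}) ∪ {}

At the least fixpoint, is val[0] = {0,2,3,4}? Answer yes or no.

no

Iteration log — 5 steps:
  step 1. node 0  ⊔preds={}  new={2,3,4}  old={2,4}  +wl: 
  step 2. node 1  ⊔preds={1,2,3,4}  new={0,1,2,3,4}  old={}  +wl: 0
  step 3. node 2  ⊔preds={}  new={1,2,3,4}  old={2,3}  +wl: 
  step 4. node 3  ⊔preds={}  new={1,3,4}  stable
  step 5. node 0  ⊔preds={0,1,2,3,4}  new={2,3,4}  stable

Least fixpoint reached:
  node 0: {2,3,4}
  node 1: {0,1,2,3,4}
  node 2: {1,2,3,4}
  node 3: {1,3,4}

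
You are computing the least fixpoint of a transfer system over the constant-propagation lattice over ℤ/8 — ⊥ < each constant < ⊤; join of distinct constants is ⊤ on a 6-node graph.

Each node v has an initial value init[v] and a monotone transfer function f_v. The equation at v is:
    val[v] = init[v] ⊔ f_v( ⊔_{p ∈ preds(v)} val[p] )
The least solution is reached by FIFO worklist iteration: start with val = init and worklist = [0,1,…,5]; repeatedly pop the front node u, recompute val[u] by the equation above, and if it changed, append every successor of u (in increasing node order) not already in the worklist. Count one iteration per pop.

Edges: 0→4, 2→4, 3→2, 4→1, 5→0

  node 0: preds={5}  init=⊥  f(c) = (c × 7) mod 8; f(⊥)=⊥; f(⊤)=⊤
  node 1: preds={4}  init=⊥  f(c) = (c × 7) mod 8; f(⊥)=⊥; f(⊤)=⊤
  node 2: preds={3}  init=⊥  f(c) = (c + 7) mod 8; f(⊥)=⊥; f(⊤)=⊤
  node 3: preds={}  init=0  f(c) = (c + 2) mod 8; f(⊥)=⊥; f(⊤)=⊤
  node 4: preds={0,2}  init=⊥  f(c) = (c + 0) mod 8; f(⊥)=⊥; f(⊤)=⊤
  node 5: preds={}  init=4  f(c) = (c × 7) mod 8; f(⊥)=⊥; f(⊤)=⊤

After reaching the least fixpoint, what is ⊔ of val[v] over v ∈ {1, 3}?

Worklist (7 pops):
  #1 pop 0: in=4 → 4 (was ⊥); enqueue []
  #2 pop 1: in=⊥ → ⊥ (no change)
  #3 pop 2: in=0 → 7 (was ⊥); enqueue []
  #4 pop 3: in=⊥ → 0 (no change)
  #5 pop 4: in=⊤ → ⊤ (was ⊥); enqueue [1]
  #6 pop 5: in=⊥ → 4 (no change)
  #7 pop 1: in=⊤ → ⊤ (was ⊥); enqueue []

Fixpoint:
  val[0] = 4
  val[1] = ⊤
  val[2] = 7
  val[3] = 0
  val[4] = ⊤
  val[5] = 4

⊤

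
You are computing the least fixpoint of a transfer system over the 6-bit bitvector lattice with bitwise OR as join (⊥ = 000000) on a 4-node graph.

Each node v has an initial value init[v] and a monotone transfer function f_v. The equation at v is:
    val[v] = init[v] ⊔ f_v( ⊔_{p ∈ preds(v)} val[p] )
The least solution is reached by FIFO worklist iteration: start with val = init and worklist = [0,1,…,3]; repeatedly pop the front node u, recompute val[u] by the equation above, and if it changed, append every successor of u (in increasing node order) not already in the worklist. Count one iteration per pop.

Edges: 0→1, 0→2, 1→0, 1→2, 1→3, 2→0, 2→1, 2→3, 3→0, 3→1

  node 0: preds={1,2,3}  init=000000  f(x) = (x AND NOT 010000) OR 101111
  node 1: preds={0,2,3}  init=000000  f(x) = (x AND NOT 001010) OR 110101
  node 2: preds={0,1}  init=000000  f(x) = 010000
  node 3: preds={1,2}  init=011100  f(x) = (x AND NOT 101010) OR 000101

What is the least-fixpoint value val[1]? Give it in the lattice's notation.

Trace (6 dequeues):
  [1] u=0 | in 011100 | out 101111 | prev 000000 | push {}
  [2] u=1 | in 111111 | out 110101 | prev 000000 | push {0}
  [3] u=2 | in 111111 | out 010000 | prev 000000 | push {1}
  [4] u=3 | in 110101 | out 011101 | prev 011100 | push {}
  [5] u=0 | in 111101 | out 101111 | ==
  [6] u=1 | in 111111 | out 110101 | ==

Converged values:
  [0] 101111
  [1] 110101
  [2] 010000
  [3] 011101

110101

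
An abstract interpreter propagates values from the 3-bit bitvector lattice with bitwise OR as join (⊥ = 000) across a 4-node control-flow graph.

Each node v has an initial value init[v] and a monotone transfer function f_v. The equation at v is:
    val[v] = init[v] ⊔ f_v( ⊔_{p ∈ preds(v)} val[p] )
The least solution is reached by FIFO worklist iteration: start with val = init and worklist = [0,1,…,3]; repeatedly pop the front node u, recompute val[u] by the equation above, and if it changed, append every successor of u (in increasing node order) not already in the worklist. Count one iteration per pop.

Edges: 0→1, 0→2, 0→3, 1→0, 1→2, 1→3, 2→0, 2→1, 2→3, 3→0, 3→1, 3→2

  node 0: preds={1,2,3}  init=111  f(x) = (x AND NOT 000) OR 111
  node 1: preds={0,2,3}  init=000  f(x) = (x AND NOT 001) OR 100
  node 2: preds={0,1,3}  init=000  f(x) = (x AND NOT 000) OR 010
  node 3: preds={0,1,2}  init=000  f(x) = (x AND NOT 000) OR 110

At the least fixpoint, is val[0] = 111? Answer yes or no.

Trace (7 dequeues):
  [1] u=0 | in 000 | out 111 | ==
  [2] u=1 | in 111 | out 110 | prev 000 | push {0}
  [3] u=2 | in 111 | out 111 | prev 000 | push {1}
  [4] u=3 | in 111 | out 111 | prev 000 | push {2}
  [5] u=0 | in 111 | out 111 | ==
  [6] u=1 | in 111 | out 110 | ==
  [7] u=2 | in 111 | out 111 | ==

Converged values:
  [0] 111
  [1] 110
  [2] 111
  [3] 111

yes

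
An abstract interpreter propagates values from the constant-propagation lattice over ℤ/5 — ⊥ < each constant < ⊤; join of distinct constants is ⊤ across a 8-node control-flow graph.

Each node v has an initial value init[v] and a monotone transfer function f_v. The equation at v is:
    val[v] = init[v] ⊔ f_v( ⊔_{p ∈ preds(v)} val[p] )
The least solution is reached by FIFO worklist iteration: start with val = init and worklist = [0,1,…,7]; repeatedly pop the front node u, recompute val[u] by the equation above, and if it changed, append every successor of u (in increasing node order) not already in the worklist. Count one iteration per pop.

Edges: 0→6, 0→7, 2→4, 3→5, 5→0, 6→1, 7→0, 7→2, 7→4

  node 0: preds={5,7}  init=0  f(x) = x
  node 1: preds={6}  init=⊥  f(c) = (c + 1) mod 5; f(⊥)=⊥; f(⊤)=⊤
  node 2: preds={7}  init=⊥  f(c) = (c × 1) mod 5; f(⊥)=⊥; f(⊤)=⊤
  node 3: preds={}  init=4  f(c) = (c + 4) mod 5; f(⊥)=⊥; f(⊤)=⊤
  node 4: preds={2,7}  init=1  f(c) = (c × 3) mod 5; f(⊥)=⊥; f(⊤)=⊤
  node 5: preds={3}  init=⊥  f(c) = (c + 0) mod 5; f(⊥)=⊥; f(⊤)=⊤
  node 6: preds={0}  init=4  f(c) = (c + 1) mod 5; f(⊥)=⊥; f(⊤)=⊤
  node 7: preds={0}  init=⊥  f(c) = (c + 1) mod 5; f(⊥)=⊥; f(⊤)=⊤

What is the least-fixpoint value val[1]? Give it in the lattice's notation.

Iteration log — 17 steps:
  step 1. node 0  ⊔preds=⊥  new=0  stable
  step 2. node 1  ⊔preds=4  new=0  old=⊥  +wl: 
  step 3. node 2  ⊔preds=⊥  new=⊥  stable
  step 4. node 3  ⊔preds=⊥  new=4  stable
  step 5. node 4  ⊔preds=⊥  new=1  stable
  step 6. node 5  ⊔preds=4  new=4  old=⊥  +wl: 0
  step 7. node 6  ⊔preds=0  new=⊤  old=4  +wl: 1
  step 8. node 7  ⊔preds=0  new=1  old=⊥  +wl: 2,4
  step 9. node 0  ⊔preds=⊤  new=⊤  old=0  +wl: 6,7
  step 10. node 1  ⊔preds=⊤  new=⊤  old=0  +wl: 
  step 11. node 2  ⊔preds=1  new=1  old=⊥  +wl: 
  step 12. node 4  ⊔preds=1  new=⊤  old=1  +wl: 
  step 13. node 6  ⊔preds=⊤  new=⊤  stable
  step 14. node 7  ⊔preds=⊤  new=⊤  old=1  +wl: 0,2,4
  step 15. node 0  ⊔preds=⊤  new=⊤  stable
  step 16. node 2  ⊔preds=⊤  new=⊤  old=1  +wl: 
  step 17. node 4  ⊔preds=⊤  new=⊤  stable

Least fixpoint reached:
  node 0: ⊤
  node 1: ⊤
  node 2: ⊤
  node 3: 4
  node 4: ⊤
  node 5: 4
  node 6: ⊤
  node 7: ⊤

⊤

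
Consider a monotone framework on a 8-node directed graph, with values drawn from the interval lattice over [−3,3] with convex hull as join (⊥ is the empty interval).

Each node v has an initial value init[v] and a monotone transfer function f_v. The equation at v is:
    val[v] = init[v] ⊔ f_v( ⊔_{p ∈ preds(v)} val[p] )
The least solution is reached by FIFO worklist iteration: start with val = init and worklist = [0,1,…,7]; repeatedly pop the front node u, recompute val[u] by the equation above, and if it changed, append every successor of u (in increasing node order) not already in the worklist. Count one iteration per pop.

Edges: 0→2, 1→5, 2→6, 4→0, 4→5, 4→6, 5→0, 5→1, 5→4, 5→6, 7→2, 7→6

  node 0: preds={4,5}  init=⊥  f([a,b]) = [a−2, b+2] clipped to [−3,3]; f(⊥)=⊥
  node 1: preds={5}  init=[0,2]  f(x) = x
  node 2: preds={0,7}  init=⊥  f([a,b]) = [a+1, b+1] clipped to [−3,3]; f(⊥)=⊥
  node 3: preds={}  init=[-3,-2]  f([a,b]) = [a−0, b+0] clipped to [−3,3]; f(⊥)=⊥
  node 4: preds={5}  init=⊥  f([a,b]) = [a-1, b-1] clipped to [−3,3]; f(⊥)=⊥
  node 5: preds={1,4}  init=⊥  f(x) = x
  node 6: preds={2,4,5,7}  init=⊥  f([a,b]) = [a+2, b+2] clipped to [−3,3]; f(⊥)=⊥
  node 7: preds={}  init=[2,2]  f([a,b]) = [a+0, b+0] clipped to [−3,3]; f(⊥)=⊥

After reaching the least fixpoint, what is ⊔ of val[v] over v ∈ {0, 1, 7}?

Iteration log — 31 steps:
  step 1. node 0  ⊔preds=⊥  new=⊥  stable
  step 2. node 1  ⊔preds=⊥  new=[0,2]  stable
  step 3. node 2  ⊔preds=[2,2]  new=[3,3]  old=⊥  +wl: 
  step 4. node 3  ⊔preds=⊥  new=[-3,-2]  stable
  step 5. node 4  ⊔preds=⊥  new=⊥  stable
  step 6. node 5  ⊔preds=[0,2]  new=[0,2]  old=⊥  +wl: 0,1,4
  step 7. node 6  ⊔preds=[0,3]  new=[2,3]  old=⊥  +wl: 
  step 8. node 7  ⊔preds=⊥  new=[2,2]  stable
  step 9. node 0  ⊔preds=[0,2]  new=[-2,3]  old=⊥  +wl: 2
  step 10. node 1  ⊔preds=[0,2]  new=[0,2]  stable
  step 11. node 4  ⊔preds=[0,2]  new=[-1,1]  old=⊥  +wl: 0,5,6
  step 12. node 2  ⊔preds=[-2,3]  new=[-1,3]  old=[3,3]  +wl: 
  step 13. node 0  ⊔preds=[-1,2]  new=[-3,3]  old=[-2,3]  +wl: 2
  step 14. node 5  ⊔preds=[-1,2]  new=[-1,2]  old=[0,2]  +wl: 0,1,4
  step 15. node 6  ⊔preds=[-1,3]  new=[1,3]  old=[2,3]  +wl: 
  step 16. node 2  ⊔preds=[-3,3]  new=[-2,3]  old=[-1,3]  +wl: 6
  step 17. node 0  ⊔preds=[-1,2]  new=[-3,3]  stable
  step 18. node 1  ⊔preds=[-1,2]  new=[-1,2]  old=[0,2]  +wl: 5
  step 19. node 4  ⊔preds=[-1,2]  new=[-2,1]  old=[-1,1]  +wl: 0
  step 20. node 6  ⊔preds=[-2,3]  new=[0,3]  old=[1,3]  +wl: 
  step 21. node 5  ⊔preds=[-2,2]  new=[-2,2]  old=[-1,2]  +wl: 1,4,6
  step 22. node 0  ⊔preds=[-2,2]  new=[-3,3]  stable
  step 23. node 1  ⊔preds=[-2,2]  new=[-2,2]  old=[-1,2]  +wl: 5
  step 24. node 4  ⊔preds=[-2,2]  new=[-3,1]  old=[-2,1]  +wl: 0
  step 25. node 6  ⊔preds=[-3,3]  new=[-1,3]  old=[0,3]  +wl: 
  step 26. node 5  ⊔preds=[-3,2]  new=[-3,2]  old=[-2,2]  +wl: 1,4,6
  step 27. node 0  ⊔preds=[-3,2]  new=[-3,3]  stable
  step 28. node 1  ⊔preds=[-3,2]  new=[-3,2]  old=[-2,2]  +wl: 5
  step 29. node 4  ⊔preds=[-3,2]  new=[-3,1]  stable
  step 30. node 6  ⊔preds=[-3,3]  new=[-1,3]  stable
  step 31. node 5  ⊔preds=[-3,2]  new=[-3,2]  stable

Least fixpoint reached:
  node 0: [-3,3]
  node 1: [-3,2]
  node 2: [-2,3]
  node 3: [-3,-2]
  node 4: [-3,1]
  node 5: [-3,2]
  node 6: [-1,3]
  node 7: [2,2]

[-3,3]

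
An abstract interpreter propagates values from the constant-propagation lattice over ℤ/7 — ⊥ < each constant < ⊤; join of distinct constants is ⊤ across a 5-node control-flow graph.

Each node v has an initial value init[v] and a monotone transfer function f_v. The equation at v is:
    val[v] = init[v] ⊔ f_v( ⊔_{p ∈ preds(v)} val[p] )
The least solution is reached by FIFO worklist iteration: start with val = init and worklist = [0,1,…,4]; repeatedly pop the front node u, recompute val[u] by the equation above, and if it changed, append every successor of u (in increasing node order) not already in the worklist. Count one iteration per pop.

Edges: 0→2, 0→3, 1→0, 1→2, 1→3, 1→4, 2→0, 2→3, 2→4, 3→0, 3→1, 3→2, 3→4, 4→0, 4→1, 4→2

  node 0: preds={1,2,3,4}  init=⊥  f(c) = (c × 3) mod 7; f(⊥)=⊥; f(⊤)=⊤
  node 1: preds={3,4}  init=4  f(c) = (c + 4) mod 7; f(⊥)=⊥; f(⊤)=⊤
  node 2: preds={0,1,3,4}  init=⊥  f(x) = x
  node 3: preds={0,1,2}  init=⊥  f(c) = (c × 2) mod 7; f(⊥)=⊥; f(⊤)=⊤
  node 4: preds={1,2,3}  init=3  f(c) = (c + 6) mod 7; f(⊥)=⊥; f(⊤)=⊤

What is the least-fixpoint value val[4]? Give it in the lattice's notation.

⊤

Trace (8 dequeues):
  [1] u=0 | in ⊤ | out ⊤ | prev ⊥ | push {}
  [2] u=1 | in 3 | out ⊤ | prev 4 | push {0}
  [3] u=2 | in ⊤ | out ⊤ | prev ⊥ | push {}
  [4] u=3 | in ⊤ | out ⊤ | prev ⊥ | push {1,2}
  [5] u=4 | in ⊤ | out ⊤ | prev 3 | push {}
  [6] u=0 | in ⊤ | out ⊤ | ==
  [7] u=1 | in ⊤ | out ⊤ | ==
  [8] u=2 | in ⊤ | out ⊤ | ==

Converged values:
  [0] ⊤
  [1] ⊤
  [2] ⊤
  [3] ⊤
  [4] ⊤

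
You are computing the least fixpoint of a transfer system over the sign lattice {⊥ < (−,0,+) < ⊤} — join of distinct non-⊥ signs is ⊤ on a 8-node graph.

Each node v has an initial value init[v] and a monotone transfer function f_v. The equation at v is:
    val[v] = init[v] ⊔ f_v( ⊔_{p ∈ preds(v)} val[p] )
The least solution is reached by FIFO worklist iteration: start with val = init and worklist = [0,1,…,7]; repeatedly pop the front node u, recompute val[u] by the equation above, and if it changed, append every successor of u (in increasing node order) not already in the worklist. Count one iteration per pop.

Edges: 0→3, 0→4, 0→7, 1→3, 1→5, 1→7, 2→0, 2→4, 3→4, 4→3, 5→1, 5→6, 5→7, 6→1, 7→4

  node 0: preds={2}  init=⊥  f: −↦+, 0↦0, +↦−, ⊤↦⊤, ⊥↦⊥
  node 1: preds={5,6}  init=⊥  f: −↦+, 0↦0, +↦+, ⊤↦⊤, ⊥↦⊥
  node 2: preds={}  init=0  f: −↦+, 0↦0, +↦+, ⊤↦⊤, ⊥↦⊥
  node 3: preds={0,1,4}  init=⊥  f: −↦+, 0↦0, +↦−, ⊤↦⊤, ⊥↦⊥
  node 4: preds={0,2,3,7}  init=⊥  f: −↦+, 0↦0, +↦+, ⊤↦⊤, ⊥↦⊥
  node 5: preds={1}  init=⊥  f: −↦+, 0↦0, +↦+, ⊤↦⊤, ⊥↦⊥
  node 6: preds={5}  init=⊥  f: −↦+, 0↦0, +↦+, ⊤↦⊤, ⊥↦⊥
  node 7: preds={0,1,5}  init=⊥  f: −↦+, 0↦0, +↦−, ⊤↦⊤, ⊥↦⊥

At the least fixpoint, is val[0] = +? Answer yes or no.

Iteration log — 10 steps:
  step 1. node 0  ⊔preds=0  new=0  old=⊥  +wl: 
  step 2. node 1  ⊔preds=⊥  new=⊥  stable
  step 3. node 2  ⊔preds=⊥  new=0  stable
  step 4. node 3  ⊔preds=0  new=0  old=⊥  +wl: 
  step 5. node 4  ⊔preds=0  new=0  old=⊥  +wl: 3
  step 6. node 5  ⊔preds=⊥  new=⊥  stable
  step 7. node 6  ⊔preds=⊥  new=⊥  stable
  step 8. node 7  ⊔preds=0  new=0  old=⊥  +wl: 4
  step 9. node 3  ⊔preds=0  new=0  stable
  step 10. node 4  ⊔preds=0  new=0  stable

Least fixpoint reached:
  node 0: 0
  node 1: ⊥
  node 2: 0
  node 3: 0
  node 4: 0
  node 5: ⊥
  node 6: ⊥
  node 7: 0

no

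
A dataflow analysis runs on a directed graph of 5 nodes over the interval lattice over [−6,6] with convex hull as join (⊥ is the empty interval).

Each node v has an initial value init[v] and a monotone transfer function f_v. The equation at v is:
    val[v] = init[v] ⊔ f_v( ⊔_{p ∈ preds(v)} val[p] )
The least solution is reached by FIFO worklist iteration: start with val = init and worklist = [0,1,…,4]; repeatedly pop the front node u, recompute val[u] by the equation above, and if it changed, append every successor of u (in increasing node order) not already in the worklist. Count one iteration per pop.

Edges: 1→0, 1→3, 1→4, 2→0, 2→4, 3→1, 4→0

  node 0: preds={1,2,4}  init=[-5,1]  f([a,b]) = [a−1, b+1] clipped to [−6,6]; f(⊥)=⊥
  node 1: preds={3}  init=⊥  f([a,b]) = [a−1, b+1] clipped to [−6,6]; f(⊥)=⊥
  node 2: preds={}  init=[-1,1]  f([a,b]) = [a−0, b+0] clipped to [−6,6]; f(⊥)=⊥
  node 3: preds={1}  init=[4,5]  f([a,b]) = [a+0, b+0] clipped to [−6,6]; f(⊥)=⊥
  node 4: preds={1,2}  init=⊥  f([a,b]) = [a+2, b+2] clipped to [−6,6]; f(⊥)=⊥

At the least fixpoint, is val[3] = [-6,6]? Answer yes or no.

yes

Trace (44 dequeues):
  [1] u=0 | in [-1,1] | out [-5,2] | prev [-5,1] | push {}
  [2] u=1 | in [4,5] | out [3,6] | prev ⊥ | push {0}
  [3] u=2 | in ⊥ | out [-1,1] | ==
  [4] u=3 | in [3,6] | out [3,6] | prev [4,5] | push {1}
  [5] u=4 | in [-1,6] | out [1,6] | prev ⊥ | push {}
  [6] u=0 | in [-1,6] | out [-5,6] | prev [-5,2] | push {}
  [7] u=1 | in [3,6] | out [2,6] | prev [3,6] | push {0,3,4}
  [8] u=0 | in [-1,6] | out [-5,6] | ==
  [9] u=3 | in [2,6] | out [2,6] | prev [3,6] | push {1}
  [10] u=4 | in [-1,6] | out [1,6] | ==
  [11] u=1 | in [2,6] | out [1,6] | prev [2,6] | push {0,3,4}
  [12] u=0 | in [-1,6] | out [-5,6] | ==
  [13] u=3 | in [1,6] | out [1,6] | prev [2,6] | push {1}
  [14] u=4 | in [-1,6] | out [1,6] | ==
  [15] u=1 | in [1,6] | out [0,6] | prev [1,6] | push {0,3,4}
  [16] u=0 | in [-1,6] | out [-5,6] | ==
  [17] u=3 | in [0,6] | out [0,6] | prev [1,6] | push {1}
  [18] u=4 | in [-1,6] | out [1,6] | ==
  [19] u=1 | in [0,6] | out [-1,6] | prev [0,6] | push {0,3,4}
  [20] u=0 | in [-1,6] | out [-5,6] | ==
  [21] u=3 | in [-1,6] | out [-1,6] | prev [0,6] | push {1}
  [22] u=4 | in [-1,6] | out [1,6] | ==
  [23] u=1 | in [-1,6] | out [-2,6] | prev [-1,6] | push {0,3,4}
  [24] u=0 | in [-2,6] | out [-5,6] | ==
  [25] u=3 | in [-2,6] | out [-2,6] | prev [-1,6] | push {1}
  [26] u=4 | in [-2,6] | out [0,6] | prev [1,6] | push {0}
  [27] u=1 | in [-2,6] | out [-3,6] | prev [-2,6] | push {3,4}
  [28] u=0 | in [-3,6] | out [-5,6] | ==
  [29] u=3 | in [-3,6] | out [-3,6] | prev [-2,6] | push {1}
  [30] u=4 | in [-3,6] | out [-1,6] | prev [0,6] | push {0}
  [31] u=1 | in [-3,6] | out [-4,6] | prev [-3,6] | push {3,4}
  [32] u=0 | in [-4,6] | out [-5,6] | ==
  [33] u=3 | in [-4,6] | out [-4,6] | prev [-3,6] | push {1}
  [34] u=4 | in [-4,6] | out [-2,6] | prev [-1,6] | push {0}
  [35] u=1 | in [-4,6] | out [-5,6] | prev [-4,6] | push {3,4}
  [36] u=0 | in [-5,6] | out [-6,6] | prev [-5,6] | push {}
  [37] u=3 | in [-5,6] | out [-5,6] | prev [-4,6] | push {1}
  [38] u=4 | in [-5,6] | out [-3,6] | prev [-2,6] | push {0}
  [39] u=1 | in [-5,6] | out [-6,6] | prev [-5,6] | push {3,4}
  [40] u=0 | in [-6,6] | out [-6,6] | ==
  [41] u=3 | in [-6,6] | out [-6,6] | prev [-5,6] | push {1}
  [42] u=4 | in [-6,6] | out [-4,6] | prev [-3,6] | push {0}
  [43] u=1 | in [-6,6] | out [-6,6] | ==
  [44] u=0 | in [-6,6] | out [-6,6] | ==

Converged values:
  [0] [-6,6]
  [1] [-6,6]
  [2] [-1,1]
  [3] [-6,6]
  [4] [-4,6]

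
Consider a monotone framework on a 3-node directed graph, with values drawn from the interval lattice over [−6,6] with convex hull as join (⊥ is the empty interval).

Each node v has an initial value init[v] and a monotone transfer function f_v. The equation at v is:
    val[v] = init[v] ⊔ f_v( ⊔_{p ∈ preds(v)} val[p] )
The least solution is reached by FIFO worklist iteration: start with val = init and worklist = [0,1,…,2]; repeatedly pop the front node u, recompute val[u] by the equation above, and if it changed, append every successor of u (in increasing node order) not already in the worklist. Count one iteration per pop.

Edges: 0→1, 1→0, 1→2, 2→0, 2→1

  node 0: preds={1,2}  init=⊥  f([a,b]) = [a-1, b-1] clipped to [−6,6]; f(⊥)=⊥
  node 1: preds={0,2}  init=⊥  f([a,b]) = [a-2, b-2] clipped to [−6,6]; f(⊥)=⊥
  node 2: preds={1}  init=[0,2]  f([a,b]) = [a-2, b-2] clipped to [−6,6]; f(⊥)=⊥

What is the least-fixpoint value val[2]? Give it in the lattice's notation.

[-6,2]

Trace (9 dequeues):
  [1] u=0 | in [0,2] | out [-1,1] | prev ⊥ | push {}
  [2] u=1 | in [-1,2] | out [-3,0] | prev ⊥ | push {0}
  [3] u=2 | in [-3,0] | out [-5,2] | prev [0,2] | push {1}
  [4] u=0 | in [-5,2] | out [-6,1] | prev [-1,1] | push {}
  [5] u=1 | in [-6,2] | out [-6,0] | prev [-3,0] | push {0,2}
  [6] u=0 | in [-6,2] | out [-6,1] | ==
  [7] u=2 | in [-6,0] | out [-6,2] | prev [-5,2] | push {0,1}
  [8] u=0 | in [-6,2] | out [-6,1] | ==
  [9] u=1 | in [-6,2] | out [-6,0] | ==

Converged values:
  [0] [-6,1]
  [1] [-6,0]
  [2] [-6,2]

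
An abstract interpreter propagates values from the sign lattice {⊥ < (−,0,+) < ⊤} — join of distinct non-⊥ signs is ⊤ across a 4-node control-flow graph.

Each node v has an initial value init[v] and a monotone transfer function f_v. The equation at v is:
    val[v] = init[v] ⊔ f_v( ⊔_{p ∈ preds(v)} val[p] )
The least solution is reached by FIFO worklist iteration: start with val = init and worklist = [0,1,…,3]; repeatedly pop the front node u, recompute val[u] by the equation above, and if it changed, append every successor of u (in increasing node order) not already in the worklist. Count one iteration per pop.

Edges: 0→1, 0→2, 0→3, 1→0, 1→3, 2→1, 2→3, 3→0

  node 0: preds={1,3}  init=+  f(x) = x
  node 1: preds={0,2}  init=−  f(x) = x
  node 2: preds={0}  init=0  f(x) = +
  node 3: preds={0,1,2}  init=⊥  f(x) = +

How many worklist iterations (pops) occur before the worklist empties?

6

Worklist (6 pops):
  #1 pop 0: in=− → ⊤ (was +); enqueue []
  #2 pop 1: in=⊤ → ⊤ (was −); enqueue [0]
  #3 pop 2: in=⊤ → ⊤ (was 0); enqueue [1]
  #4 pop 3: in=⊤ → + (was ⊥); enqueue []
  #5 pop 0: in=⊤ → ⊤ (no change)
  #6 pop 1: in=⊤ → ⊤ (no change)

Fixpoint:
  val[0] = ⊤
  val[1] = ⊤
  val[2] = ⊤
  val[3] = +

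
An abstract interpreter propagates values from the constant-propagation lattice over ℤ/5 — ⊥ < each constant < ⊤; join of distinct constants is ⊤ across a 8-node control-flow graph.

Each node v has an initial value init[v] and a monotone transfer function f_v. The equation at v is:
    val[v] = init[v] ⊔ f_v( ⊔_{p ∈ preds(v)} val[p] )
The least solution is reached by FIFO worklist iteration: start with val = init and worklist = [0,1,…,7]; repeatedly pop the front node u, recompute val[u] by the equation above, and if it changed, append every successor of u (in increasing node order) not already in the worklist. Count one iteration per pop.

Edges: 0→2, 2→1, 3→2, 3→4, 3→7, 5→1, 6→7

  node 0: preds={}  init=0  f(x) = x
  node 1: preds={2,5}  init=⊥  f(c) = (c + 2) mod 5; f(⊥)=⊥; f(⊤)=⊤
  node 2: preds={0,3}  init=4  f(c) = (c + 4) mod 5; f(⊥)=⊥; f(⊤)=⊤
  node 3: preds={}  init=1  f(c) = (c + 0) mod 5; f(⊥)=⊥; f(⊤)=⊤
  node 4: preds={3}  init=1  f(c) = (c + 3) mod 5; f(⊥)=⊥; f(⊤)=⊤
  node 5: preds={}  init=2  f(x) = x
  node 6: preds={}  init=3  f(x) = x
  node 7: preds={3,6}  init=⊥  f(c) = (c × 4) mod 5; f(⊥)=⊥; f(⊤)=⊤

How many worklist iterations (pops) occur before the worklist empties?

9

Worklist (9 pops):
  #1 pop 0: in=⊥ → 0 (no change)
  #2 pop 1: in=⊤ → ⊤ (was ⊥); enqueue []
  #3 pop 2: in=⊤ → ⊤ (was 4); enqueue [1]
  #4 pop 3: in=⊥ → 1 (no change)
  #5 pop 4: in=1 → ⊤ (was 1); enqueue []
  #6 pop 5: in=⊥ → 2 (no change)
  #7 pop 6: in=⊥ → 3 (no change)
  #8 pop 7: in=⊤ → ⊤ (was ⊥); enqueue []
  #9 pop 1: in=⊤ → ⊤ (no change)

Fixpoint:
  val[0] = 0
  val[1] = ⊤
  val[2] = ⊤
  val[3] = 1
  val[4] = ⊤
  val[5] = 2
  val[6] = 3
  val[7] = ⊤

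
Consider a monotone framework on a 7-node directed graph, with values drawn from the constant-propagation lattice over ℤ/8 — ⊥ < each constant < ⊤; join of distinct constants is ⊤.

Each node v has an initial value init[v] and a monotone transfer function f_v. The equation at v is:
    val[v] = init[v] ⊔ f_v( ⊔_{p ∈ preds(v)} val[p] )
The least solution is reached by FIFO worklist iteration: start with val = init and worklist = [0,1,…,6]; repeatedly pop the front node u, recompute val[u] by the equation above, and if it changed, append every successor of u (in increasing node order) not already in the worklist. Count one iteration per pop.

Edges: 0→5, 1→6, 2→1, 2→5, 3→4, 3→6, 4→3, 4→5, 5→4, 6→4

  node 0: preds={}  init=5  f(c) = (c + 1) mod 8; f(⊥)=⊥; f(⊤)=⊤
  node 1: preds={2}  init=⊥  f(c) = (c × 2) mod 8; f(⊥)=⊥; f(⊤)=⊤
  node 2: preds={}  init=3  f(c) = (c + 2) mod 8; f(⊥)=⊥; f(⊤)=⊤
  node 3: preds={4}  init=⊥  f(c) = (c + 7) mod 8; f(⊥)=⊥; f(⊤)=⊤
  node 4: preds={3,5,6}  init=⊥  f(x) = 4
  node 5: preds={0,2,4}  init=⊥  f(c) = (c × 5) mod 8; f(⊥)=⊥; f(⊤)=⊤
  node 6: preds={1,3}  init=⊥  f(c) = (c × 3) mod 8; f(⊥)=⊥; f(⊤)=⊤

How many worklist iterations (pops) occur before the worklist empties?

11

Worklist (11 pops):
  #1 pop 0: in=⊥ → 5 (no change)
  #2 pop 1: in=3 → 6 (was ⊥); enqueue []
  #3 pop 2: in=⊥ → 3 (no change)
  #4 pop 3: in=⊥ → ⊥ (no change)
  #5 pop 4: in=⊥ → 4 (was ⊥); enqueue [3]
  #6 pop 5: in=⊤ → ⊤ (was ⊥); enqueue [4]
  #7 pop 6: in=6 → 2 (was ⊥); enqueue []
  #8 pop 3: in=4 → 3 (was ⊥); enqueue [6]
  #9 pop 4: in=⊤ → 4 (no change)
  #10 pop 6: in=⊤ → ⊤ (was 2); enqueue [4]
  #11 pop 4: in=⊤ → 4 (no change)

Fixpoint:
  val[0] = 5
  val[1] = 6
  val[2] = 3
  val[3] = 3
  val[4] = 4
  val[5] = ⊤
  val[6] = ⊤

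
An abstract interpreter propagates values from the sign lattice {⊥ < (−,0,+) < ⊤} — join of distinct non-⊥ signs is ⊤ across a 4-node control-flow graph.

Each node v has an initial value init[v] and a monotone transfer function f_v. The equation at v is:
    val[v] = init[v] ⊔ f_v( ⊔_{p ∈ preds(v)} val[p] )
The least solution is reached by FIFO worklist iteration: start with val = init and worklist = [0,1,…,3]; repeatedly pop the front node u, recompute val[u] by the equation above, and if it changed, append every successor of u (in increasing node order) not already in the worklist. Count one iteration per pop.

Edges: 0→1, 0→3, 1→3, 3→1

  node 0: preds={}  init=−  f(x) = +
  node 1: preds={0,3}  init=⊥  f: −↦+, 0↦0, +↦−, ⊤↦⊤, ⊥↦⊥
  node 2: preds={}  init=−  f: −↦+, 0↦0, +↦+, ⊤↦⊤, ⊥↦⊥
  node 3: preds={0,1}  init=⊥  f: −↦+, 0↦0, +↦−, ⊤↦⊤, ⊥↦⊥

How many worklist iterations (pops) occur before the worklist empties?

5

Trace (5 dequeues):
  [1] u=0 | in ⊥ | out ⊤ | prev − | push {}
  [2] u=1 | in ⊤ | out ⊤ | prev ⊥ | push {}
  [3] u=2 | in ⊥ | out − | ==
  [4] u=3 | in ⊤ | out ⊤ | prev ⊥ | push {1}
  [5] u=1 | in ⊤ | out ⊤ | ==

Converged values:
  [0] ⊤
  [1] ⊤
  [2] −
  [3] ⊤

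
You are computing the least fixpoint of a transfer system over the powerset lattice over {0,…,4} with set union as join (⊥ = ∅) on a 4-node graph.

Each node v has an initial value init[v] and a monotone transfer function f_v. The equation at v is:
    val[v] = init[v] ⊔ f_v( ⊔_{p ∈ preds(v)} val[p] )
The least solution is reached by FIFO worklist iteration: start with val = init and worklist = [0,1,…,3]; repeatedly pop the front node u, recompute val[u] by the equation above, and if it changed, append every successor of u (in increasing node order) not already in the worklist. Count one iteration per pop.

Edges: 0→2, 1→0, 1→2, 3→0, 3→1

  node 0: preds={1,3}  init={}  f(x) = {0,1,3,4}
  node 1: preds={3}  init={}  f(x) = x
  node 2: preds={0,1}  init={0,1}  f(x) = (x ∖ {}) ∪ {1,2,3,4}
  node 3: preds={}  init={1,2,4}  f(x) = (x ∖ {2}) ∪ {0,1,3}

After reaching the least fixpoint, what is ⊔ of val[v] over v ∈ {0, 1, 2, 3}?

{0,1,2,3,4}

Iteration log — 8 steps:
  step 1. node 0  ⊔preds={1,2,4}  new={0,1,3,4}  old={}  +wl: 
  step 2. node 1  ⊔preds={1,2,4}  new={1,2,4}  old={}  +wl: 0
  step 3. node 2  ⊔preds={0,1,2,3,4}  new={0,1,2,3,4}  old={0,1}  +wl: 
  step 4. node 3  ⊔preds={}  new={0,1,2,3,4}  old={1,2,4}  +wl: 1
  step 5. node 0  ⊔preds={0,1,2,3,4}  new={0,1,3,4}  stable
  step 6. node 1  ⊔preds={0,1,2,3,4}  new={0,1,2,3,4}  old={1,2,4}  +wl: 0,2
  step 7. node 0  ⊔preds={0,1,2,3,4}  new={0,1,3,4}  stable
  step 8. node 2  ⊔preds={0,1,2,3,4}  new={0,1,2,3,4}  stable

Least fixpoint reached:
  node 0: {0,1,3,4}
  node 1: {0,1,2,3,4}
  node 2: {0,1,2,3,4}
  node 3: {0,1,2,3,4}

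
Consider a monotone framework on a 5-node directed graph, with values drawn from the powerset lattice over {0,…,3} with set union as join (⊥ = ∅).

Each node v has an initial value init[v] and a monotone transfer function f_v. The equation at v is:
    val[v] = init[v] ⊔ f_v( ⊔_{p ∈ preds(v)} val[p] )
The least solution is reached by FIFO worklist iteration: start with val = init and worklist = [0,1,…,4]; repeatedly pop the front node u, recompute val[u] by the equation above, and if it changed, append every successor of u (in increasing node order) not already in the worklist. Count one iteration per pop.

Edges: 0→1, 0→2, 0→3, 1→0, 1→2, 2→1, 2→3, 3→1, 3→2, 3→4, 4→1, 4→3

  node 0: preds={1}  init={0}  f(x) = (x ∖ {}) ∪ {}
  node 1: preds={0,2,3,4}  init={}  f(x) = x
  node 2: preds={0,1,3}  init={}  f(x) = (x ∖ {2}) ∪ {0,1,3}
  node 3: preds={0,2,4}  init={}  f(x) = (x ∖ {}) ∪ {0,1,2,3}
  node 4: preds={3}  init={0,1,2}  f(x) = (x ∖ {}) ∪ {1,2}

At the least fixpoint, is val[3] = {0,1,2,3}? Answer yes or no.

Trace (13 dequeues):
  [1] u=0 | in {} | out {0} | ==
  [2] u=1 | in {0,1,2} | out {0,1,2} | prev {} | push {0}
  [3] u=2 | in {0,1,2} | out {0,1,3} | prev {} | push {1}
  [4] u=3 | in {0,1,2,3} | out {0,1,2,3} | prev {} | push {2}
  [5] u=4 | in {0,1,2,3} | out {0,1,2,3} | prev {0,1,2} | push {3}
  [6] u=0 | in {0,1,2} | out {0,1,2} | prev {0} | push {}
  [7] u=1 | in {0,1,2,3} | out {0,1,2,3} | prev {0,1,2} | push {0}
  [8] u=2 | in {0,1,2,3} | out {0,1,3} | ==
  [9] u=3 | in {0,1,2,3} | out {0,1,2,3} | ==
  [10] u=0 | in {0,1,2,3} | out {0,1,2,3} | prev {0,1,2} | push {1,2,3}
  [11] u=1 | in {0,1,2,3} | out {0,1,2,3} | ==
  [12] u=2 | in {0,1,2,3} | out {0,1,3} | ==
  [13] u=3 | in {0,1,2,3} | out {0,1,2,3} | ==

Converged values:
  [0] {0,1,2,3}
  [1] {0,1,2,3}
  [2] {0,1,3}
  [3] {0,1,2,3}
  [4] {0,1,2,3}

yes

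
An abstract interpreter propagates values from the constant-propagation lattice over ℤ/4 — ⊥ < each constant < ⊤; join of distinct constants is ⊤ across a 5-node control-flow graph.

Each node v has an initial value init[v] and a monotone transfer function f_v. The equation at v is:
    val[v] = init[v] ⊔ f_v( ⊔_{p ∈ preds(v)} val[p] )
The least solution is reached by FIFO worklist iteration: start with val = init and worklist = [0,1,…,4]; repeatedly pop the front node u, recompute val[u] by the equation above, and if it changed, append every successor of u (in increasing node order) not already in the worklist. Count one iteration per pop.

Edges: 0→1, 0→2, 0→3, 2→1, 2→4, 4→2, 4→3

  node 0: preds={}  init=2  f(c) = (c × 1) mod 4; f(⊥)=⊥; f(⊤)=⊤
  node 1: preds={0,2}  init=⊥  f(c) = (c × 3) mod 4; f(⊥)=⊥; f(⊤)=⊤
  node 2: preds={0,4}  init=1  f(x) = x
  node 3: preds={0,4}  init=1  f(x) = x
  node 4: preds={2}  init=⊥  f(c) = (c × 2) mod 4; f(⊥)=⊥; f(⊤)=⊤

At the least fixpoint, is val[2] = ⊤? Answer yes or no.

yes

Trace (8 dequeues):
  [1] u=0 | in ⊥ | out 2 | ==
  [2] u=1 | in ⊤ | out ⊤ | prev ⊥ | push {}
  [3] u=2 | in 2 | out ⊤ | prev 1 | push {1}
  [4] u=3 | in 2 | out ⊤ | prev 1 | push {}
  [5] u=4 | in ⊤ | out ⊤ | prev ⊥ | push {2,3}
  [6] u=1 | in ⊤ | out ⊤ | ==
  [7] u=2 | in ⊤ | out ⊤ | ==
  [8] u=3 | in ⊤ | out ⊤ | ==

Converged values:
  [0] 2
  [1] ⊤
  [2] ⊤
  [3] ⊤
  [4] ⊤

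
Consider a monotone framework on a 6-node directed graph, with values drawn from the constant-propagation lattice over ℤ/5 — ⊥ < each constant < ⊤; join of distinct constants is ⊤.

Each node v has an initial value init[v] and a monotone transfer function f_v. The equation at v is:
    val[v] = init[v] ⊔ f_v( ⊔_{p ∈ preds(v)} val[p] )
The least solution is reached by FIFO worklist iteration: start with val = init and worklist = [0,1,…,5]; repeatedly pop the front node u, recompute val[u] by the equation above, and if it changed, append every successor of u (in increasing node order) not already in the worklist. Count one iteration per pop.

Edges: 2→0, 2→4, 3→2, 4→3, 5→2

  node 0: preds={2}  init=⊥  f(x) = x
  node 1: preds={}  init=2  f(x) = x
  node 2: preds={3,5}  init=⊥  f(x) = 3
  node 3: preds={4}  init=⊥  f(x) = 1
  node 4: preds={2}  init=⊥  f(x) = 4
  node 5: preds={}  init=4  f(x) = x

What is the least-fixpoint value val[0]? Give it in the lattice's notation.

3

Iteration log — 9 steps:
  step 1. node 0  ⊔preds=⊥  new=⊥  stable
  step 2. node 1  ⊔preds=⊥  new=2  stable
  step 3. node 2  ⊔preds=4  new=3  old=⊥  +wl: 0
  step 4. node 3  ⊔preds=⊥  new=1  old=⊥  +wl: 2
  step 5. node 4  ⊔preds=3  new=4  old=⊥  +wl: 3
  step 6. node 5  ⊔preds=⊥  new=4  stable
  step 7. node 0  ⊔preds=3  new=3  old=⊥  +wl: 
  step 8. node 2  ⊔preds=⊤  new=3  stable
  step 9. node 3  ⊔preds=4  new=1  stable

Least fixpoint reached:
  node 0: 3
  node 1: 2
  node 2: 3
  node 3: 1
  node 4: 4
  node 5: 4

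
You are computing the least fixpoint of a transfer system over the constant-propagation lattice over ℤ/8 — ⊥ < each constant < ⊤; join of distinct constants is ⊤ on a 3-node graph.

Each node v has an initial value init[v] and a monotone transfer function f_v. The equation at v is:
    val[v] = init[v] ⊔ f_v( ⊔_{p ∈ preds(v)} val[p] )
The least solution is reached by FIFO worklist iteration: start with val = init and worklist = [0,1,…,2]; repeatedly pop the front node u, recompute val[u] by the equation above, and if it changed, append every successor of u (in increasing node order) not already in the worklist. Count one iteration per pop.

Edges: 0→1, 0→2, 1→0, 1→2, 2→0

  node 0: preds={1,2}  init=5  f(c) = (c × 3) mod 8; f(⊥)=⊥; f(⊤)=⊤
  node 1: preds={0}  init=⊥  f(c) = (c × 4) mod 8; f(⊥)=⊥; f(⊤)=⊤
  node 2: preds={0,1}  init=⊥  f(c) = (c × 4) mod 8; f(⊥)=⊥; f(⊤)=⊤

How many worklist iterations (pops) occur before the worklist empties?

Worklist (7 pops):
  #1 pop 0: in=⊥ → 5 (no change)
  #2 pop 1: in=5 → 4 (was ⊥); enqueue [0]
  #3 pop 2: in=⊤ → ⊤ (was ⊥); enqueue []
  #4 pop 0: in=⊤ → ⊤ (was 5); enqueue [1,2]
  #5 pop 1: in=⊤ → ⊤ (was 4); enqueue [0]
  #6 pop 2: in=⊤ → ⊤ (no change)
  #7 pop 0: in=⊤ → ⊤ (no change)

Fixpoint:
  val[0] = ⊤
  val[1] = ⊤
  val[2] = ⊤

7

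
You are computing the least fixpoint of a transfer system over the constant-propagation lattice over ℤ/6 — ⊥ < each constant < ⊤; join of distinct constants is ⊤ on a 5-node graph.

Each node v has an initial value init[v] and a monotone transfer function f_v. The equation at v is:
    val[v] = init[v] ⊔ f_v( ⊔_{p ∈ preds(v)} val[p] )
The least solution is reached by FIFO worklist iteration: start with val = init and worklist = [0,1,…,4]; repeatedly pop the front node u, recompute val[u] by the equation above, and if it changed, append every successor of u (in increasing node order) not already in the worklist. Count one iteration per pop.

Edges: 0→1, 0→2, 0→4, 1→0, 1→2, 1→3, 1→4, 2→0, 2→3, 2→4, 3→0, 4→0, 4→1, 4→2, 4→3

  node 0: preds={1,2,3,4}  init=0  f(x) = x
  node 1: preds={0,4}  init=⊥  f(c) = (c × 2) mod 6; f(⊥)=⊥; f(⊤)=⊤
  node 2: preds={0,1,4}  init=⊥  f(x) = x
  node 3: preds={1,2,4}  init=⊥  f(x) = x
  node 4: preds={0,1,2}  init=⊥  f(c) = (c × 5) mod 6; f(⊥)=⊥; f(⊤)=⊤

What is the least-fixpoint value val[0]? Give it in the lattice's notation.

Worklist (9 pops):
  #1 pop 0: in=⊥ → 0 (no change)
  #2 pop 1: in=0 → 0 (was ⊥); enqueue [0]
  #3 pop 2: in=0 → 0 (was ⊥); enqueue []
  #4 pop 3: in=0 → 0 (was ⊥); enqueue []
  #5 pop 4: in=0 → 0 (was ⊥); enqueue [1,2,3]
  #6 pop 0: in=0 → 0 (no change)
  #7 pop 1: in=0 → 0 (no change)
  #8 pop 2: in=0 → 0 (no change)
  #9 pop 3: in=0 → 0 (no change)

Fixpoint:
  val[0] = 0
  val[1] = 0
  val[2] = 0
  val[3] = 0
  val[4] = 0

0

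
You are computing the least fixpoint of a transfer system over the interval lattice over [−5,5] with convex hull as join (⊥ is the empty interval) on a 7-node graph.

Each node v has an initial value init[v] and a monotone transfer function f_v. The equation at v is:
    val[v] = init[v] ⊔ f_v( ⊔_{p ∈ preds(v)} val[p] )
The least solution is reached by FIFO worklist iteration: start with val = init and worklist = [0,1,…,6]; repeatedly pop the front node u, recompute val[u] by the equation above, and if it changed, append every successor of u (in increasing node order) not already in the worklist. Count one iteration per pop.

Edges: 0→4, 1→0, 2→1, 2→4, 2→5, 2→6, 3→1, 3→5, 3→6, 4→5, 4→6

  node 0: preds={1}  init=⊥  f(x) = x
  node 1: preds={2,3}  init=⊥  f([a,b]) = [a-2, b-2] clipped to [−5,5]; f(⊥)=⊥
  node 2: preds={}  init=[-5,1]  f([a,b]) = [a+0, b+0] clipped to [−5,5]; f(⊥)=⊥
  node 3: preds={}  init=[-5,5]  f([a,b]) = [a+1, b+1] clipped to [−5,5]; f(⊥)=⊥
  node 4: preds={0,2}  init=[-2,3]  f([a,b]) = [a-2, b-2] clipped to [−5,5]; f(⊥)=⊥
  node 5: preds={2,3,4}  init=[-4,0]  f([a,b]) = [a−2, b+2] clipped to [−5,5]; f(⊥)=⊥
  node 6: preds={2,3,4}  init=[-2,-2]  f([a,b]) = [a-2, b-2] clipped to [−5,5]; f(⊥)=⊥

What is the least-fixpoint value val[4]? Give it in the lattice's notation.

Trace (9 dequeues):
  [1] u=0 | in ⊥ | out ⊥ | ==
  [2] u=1 | in [-5,5] | out [-5,3] | prev ⊥ | push {0}
  [3] u=2 | in ⊥ | out [-5,1] | ==
  [4] u=3 | in ⊥ | out [-5,5] | ==
  [5] u=4 | in [-5,1] | out [-5,3] | prev [-2,3] | push {}
  [6] u=5 | in [-5,5] | out [-5,5] | prev [-4,0] | push {}
  [7] u=6 | in [-5,5] | out [-5,3] | prev [-2,-2] | push {}
  [8] u=0 | in [-5,3] | out [-5,3] | prev ⊥ | push {4}
  [9] u=4 | in [-5,3] | out [-5,3] | ==

Converged values:
  [0] [-5,3]
  [1] [-5,3]
  [2] [-5,1]
  [3] [-5,5]
  [4] [-5,3]
  [5] [-5,5]
  [6] [-5,3]

[-5,3]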